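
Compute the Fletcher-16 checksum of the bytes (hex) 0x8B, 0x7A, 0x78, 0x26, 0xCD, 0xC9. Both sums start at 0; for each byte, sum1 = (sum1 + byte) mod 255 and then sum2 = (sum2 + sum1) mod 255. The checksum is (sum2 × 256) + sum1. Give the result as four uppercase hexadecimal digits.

Running sums (mod 255):
  after byte 0 (0x8B): sum1=139, sum2=139
  after byte 1 (0x7A): sum1=6, sum2=145
  after byte 2 (0x78): sum1=126, sum2=16
  after byte 3 (0x26): sum1=164, sum2=180
  after byte 4 (0xCD): sum1=114, sum2=39
  after byte 5 (0xC9): sum1=60, sum2=99
Checksum = sum2·256 + sum1 = 99·256 + 60 = 25404 = 0x633C.

633C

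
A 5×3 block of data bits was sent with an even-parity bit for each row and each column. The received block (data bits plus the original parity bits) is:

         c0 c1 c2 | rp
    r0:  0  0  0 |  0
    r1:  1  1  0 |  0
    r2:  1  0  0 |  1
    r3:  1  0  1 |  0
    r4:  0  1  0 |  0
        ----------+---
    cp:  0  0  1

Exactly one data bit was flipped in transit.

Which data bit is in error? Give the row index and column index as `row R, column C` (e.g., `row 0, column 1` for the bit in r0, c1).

Recompute each row's even parity and compare to rp:
  r0: data parity 0, sent rp 0 → ok
  r1: data parity 0, sent rp 0 → ok
  r2: data parity 1, sent rp 1 → ok
  r3: data parity 0, sent rp 0 → ok
  r4: data parity 1, sent rp 0 → mismatch
Recompute each column's even parity and compare to cp:
  c0: data parity 1, sent cp 0 → mismatch
  c1: data parity 0, sent cp 0 → ok
  c2: data parity 1, sent cp 1 → ok
Exactly one row (r4) and one column (c0) fail → the flipped bit is at their intersection.

row 4, column 0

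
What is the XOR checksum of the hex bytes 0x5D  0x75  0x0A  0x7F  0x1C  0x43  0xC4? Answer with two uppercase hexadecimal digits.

C6

XOR the bytes together:
  start with 0x5D
  0x5D ⊕ 0x75 = 0x28
  0x28 ⊕ 0x0A = 0x22
  0x22 ⊕ 0x7F = 0x5D
  0x5D ⊕ 0x1C = 0x41
  0x41 ⊕ 0x43 = 0x02
  0x02 ⊕ 0xC4 = 0xC6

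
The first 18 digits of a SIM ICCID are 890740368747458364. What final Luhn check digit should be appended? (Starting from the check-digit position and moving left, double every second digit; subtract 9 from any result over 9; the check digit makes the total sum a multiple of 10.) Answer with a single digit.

Partial digits right→left: 4 6 3 8 5 4 7 4 7 8 6 3 0 4 7 0 9 8
Double every second digit counting from the check-digit position (so the 1st, 3rd, 5th, ... of the partial from the right).
  doubled (with −9 where >9): 8 6 1 5 5 3 0 5 9 → sum 42
  kept as-is: 6 8 4 4 8 3 4 0 8 → sum 45
Total = 42 + 45 = 87.
Check digit = (10 − (87 mod 10)) mod 10 = 3.

3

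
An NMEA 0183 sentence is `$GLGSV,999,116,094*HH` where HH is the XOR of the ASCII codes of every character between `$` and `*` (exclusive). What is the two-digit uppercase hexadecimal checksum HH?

XOR the ASCII codes of the payload characters:
  'G' = 0x47 → acc = 0x47
  'L' = 0x4C → acc = 0x0B
  'G' = 0x47 → acc = 0x4C
  'S' = 0x53 → acc = 0x1F
  'V' = 0x56 → acc = 0x49
  ',' = 0x2C → acc = 0x65
  '9' = 0x39 → acc = 0x5C
  '9' = 0x39 → acc = 0x65
  '9' = 0x39 → acc = 0x5C
  ',' = 0x2C → acc = 0x70
  '1' = 0x31 → acc = 0x41
  '1' = 0x31 → acc = 0x70
  '6' = 0x36 → acc = 0x46
  ',' = 0x2C → acc = 0x6A
  '0' = 0x30 → acc = 0x5A
  '9' = 0x39 → acc = 0x63
  '4' = 0x34 → acc = 0x57
Checksum = 0x57.

57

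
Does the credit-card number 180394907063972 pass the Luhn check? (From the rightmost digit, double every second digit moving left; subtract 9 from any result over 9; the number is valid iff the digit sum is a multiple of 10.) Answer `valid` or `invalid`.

From the right, keep odd positions and double even positions (subtract 9 from any doubled value over 9):
  doubled (positions 2,4,...): 5 6 0 0 8 6 7 → sum 32
  kept (positions 1,3,...): 2 9 6 7 9 9 0 1 → sum 43
Total = 75.
75 mod 10 = 5, so the number is invalid.

invalid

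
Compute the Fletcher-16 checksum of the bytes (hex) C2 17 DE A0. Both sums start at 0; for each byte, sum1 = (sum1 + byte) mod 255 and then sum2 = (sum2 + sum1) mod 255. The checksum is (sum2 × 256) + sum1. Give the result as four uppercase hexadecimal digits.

AE59

Running sums (mod 255):
  after byte 0 (C2): sum1=194, sum2=194
  after byte 1 (17): sum1=217, sum2=156
  after byte 2 (DE): sum1=184, sum2=85
  after byte 3 (A0): sum1=89, sum2=174
Checksum = sum2·256 + sum1 = 174·256 + 89 = 44633 = 0xAE59.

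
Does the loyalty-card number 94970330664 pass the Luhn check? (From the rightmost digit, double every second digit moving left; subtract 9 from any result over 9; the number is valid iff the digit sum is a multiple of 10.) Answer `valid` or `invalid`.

invalid

From the right, keep odd positions and double even positions (subtract 9 from any doubled value over 9):
  doubled (positions 2,4,...): 3 0 6 5 8 → sum 22
  kept (positions 1,3,...): 4 6 3 0 9 9 → sum 31
Total = 53.
53 mod 10 = 3, so the number is invalid.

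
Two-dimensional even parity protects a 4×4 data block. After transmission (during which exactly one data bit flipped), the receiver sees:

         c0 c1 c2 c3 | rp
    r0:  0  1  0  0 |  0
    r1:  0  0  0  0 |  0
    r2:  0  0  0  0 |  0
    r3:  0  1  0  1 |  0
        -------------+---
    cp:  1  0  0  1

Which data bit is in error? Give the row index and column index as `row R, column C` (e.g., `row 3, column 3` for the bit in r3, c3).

row 0, column 0

Recompute each row's even parity and compare to rp:
  r0: data parity 1, sent rp 0 → mismatch
  r1: data parity 0, sent rp 0 → ok
  r2: data parity 0, sent rp 0 → ok
  r3: data parity 0, sent rp 0 → ok
Recompute each column's even parity and compare to cp:
  c0: data parity 0, sent cp 1 → mismatch
  c1: data parity 0, sent cp 0 → ok
  c2: data parity 0, sent cp 0 → ok
  c3: data parity 1, sent cp 1 → ok
Exactly one row (r0) and one column (c0) fail → the flipped bit is at their intersection.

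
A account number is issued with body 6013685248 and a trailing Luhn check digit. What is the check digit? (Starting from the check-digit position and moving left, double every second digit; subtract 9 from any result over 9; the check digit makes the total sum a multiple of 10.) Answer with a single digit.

4

Partial digits right→left: 8 4 2 5 8 6 3 1 0 6
Double every second digit counting from the check-digit position (so the 1st, 3rd, 5th, ... of the partial from the right).
  doubled (with −9 where >9): 7 4 7 6 0 → sum 24
  kept as-is: 4 5 6 1 6 → sum 22
Total = 24 + 22 = 46.
Check digit = (10 − (46 mod 10)) mod 10 = 4.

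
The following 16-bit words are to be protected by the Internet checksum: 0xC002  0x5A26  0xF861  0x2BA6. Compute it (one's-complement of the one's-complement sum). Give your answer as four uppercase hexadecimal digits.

One's-complement addition (fold any carry out of bit 15 back into bit 0):
  0xC002 + 0x5A26 = 0x11A28 → wrap carry → 0x1A29
  0x1A29 + 0xF861 = 0x1128A → wrap carry → 0x128B
  0x128B + 0x2BA6 = 0x03E31
One's-complement sum = 0x3E31.
Checksum = ~0x3E31 & 0xFFFF = 0xC1CE.

C1CE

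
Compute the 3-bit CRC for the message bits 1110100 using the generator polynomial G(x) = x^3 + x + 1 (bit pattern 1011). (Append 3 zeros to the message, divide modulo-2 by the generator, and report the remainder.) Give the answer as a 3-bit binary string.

Append 3 zeros: 1110100000. Divide by 1011 (XOR where the leading bit is 1):
  pos 0: 1110 XOR 1011 = 0101
  pos 1: 1011 XOR 1011 = 0000
Remainder (last 3 bits) = 000. This is the CRC / FCS.

000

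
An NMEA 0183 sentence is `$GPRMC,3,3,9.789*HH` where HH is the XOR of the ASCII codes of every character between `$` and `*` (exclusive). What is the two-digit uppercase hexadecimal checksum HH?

46

XOR the ASCII codes of the payload characters:
  'G' = 0x47 → acc = 0x47
  'P' = 0x50 → acc = 0x17
  'R' = 0x52 → acc = 0x45
  'M' = 0x4D → acc = 0x08
  'C' = 0x43 → acc = 0x4B
  ',' = 0x2C → acc = 0x67
  '3' = 0x33 → acc = 0x54
  ',' = 0x2C → acc = 0x78
  '3' = 0x33 → acc = 0x4B
  ',' = 0x2C → acc = 0x67
  '9' = 0x39 → acc = 0x5E
  '.' = 0x2E → acc = 0x70
  '7' = 0x37 → acc = 0x47
  '8' = 0x38 → acc = 0x7F
  '9' = 0x39 → acc = 0x46
Checksum = 0x46.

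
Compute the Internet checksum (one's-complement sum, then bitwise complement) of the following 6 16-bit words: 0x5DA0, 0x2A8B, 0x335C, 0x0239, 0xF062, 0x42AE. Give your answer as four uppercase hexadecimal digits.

0F2E

One's-complement addition (fold any carry out of bit 15 back into bit 0):
  0x5DA0 + 0x2A8B = 0x0882B
  0x882B + 0x335C = 0x0BB87
  0xBB87 + 0x0239 = 0x0BDC0
  0xBDC0 + 0xF062 = 0x1AE22 → wrap carry → 0xAE23
  0xAE23 + 0x42AE = 0x0F0D1
One's-complement sum = 0xF0D1.
Checksum = ~0xF0D1 & 0xFFFF = 0x0F2E.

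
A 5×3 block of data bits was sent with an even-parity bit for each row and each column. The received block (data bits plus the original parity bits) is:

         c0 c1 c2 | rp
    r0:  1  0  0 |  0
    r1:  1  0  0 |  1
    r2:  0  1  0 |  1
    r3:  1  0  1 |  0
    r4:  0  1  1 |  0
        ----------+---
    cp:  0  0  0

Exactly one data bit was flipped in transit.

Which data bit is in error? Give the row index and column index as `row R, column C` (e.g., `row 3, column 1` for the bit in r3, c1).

row 0, column 0

Recompute each row's even parity and compare to rp:
  r0: data parity 1, sent rp 0 → mismatch
  r1: data parity 1, sent rp 1 → ok
  r2: data parity 1, sent rp 1 → ok
  r3: data parity 0, sent rp 0 → ok
  r4: data parity 0, sent rp 0 → ok
Recompute each column's even parity and compare to cp:
  c0: data parity 1, sent cp 0 → mismatch
  c1: data parity 0, sent cp 0 → ok
  c2: data parity 0, sent cp 0 → ok
Exactly one row (r0) and one column (c0) fail → the flipped bit is at their intersection.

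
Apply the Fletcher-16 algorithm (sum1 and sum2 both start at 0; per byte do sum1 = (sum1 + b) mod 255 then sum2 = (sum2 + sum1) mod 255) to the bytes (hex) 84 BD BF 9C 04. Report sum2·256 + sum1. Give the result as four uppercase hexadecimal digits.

0AA2

Running sums (mod 255):
  after byte 0 (84): sum1=132, sum2=132
  after byte 1 (BD): sum1=66, sum2=198
  after byte 2 (BF): sum1=2, sum2=200
  after byte 3 (9C): sum1=158, sum2=103
  after byte 4 (04): sum1=162, sum2=10
Checksum = sum2·256 + sum1 = 10·256 + 162 = 2722 = 0x0AA2.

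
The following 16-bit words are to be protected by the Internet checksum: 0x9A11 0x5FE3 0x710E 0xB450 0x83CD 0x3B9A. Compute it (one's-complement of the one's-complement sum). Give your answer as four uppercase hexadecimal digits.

One's-complement addition (fold any carry out of bit 15 back into bit 0):
  0x9A11 + 0x5FE3 = 0x0F9F4
  0xF9F4 + 0x710E = 0x16B02 → wrap carry → 0x6B03
  0x6B03 + 0xB450 = 0x11F53 → wrap carry → 0x1F54
  0x1F54 + 0x83CD = 0x0A321
  0xA321 + 0x3B9A = 0x0DEBB
One's-complement sum = 0xDEBB.
Checksum = ~0xDEBB & 0xFFFF = 0x2144.

2144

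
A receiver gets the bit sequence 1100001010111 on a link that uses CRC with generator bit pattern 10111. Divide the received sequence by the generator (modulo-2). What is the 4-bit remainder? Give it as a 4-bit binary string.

0010

Modulo-2 division of 1100001010111 by 10111:
  pos 0: 11000 XOR 10111 = 01111
  pos 1: 11110 XOR 10111 = 01001
  pos 2: 10011 XOR 10111 = 00100
  pos 4: 10001 XOR 10111 = 00110
  pos 6: 11001 XOR 10111 = 01110
  pos 7: 11101 XOR 10111 = 01010
  pos 8: 10101 XOR 10111 = 00010
Remainder = 0010 (nonzero — an error is detected).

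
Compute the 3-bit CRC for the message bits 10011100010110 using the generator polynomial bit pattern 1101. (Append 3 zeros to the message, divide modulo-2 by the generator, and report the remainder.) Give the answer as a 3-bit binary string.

Append 3 zeros: 10011100010110000. Divide by 1101 (XOR where the leading bit is 1):
  pos 0: 1001 XOR 1101 = 0100
  pos 1: 1001 XOR 1101 = 0100
  pos 2: 1001 XOR 1101 = 0100
  pos 3: 1000 XOR 1101 = 0101
  pos 4: 1010 XOR 1101 = 0111
  pos 5: 1110 XOR 1101 = 0011
  pos 7: 1110 XOR 1101 = 0011
  pos 9: 1111 XOR 1101 = 0010
  pos 11: 1000 XOR 1101 = 0101
  pos 12: 1010 XOR 1101 = 0111
  pos 13: 1110 XOR 1101 = 0011
Remainder (last 3 bits) = 011. This is the CRC / FCS.

011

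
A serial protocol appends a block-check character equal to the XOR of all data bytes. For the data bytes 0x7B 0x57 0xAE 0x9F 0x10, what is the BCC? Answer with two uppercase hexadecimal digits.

0D

XOR the bytes together:
  start with 0x7B
  0x7B ⊕ 0x57 = 0x2C
  0x2C ⊕ 0xAE = 0x82
  0x82 ⊕ 0x9F = 0x1D
  0x1D ⊕ 0x10 = 0x0D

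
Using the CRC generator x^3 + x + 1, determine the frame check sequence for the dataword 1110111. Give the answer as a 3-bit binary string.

101

Append 3 zeros: 1110111000. Divide by 1011 (XOR where the leading bit is 1):
  pos 0: 1110 XOR 1011 = 0101
  pos 1: 1011 XOR 1011 = 0000
  pos 5: 1100 XOR 1011 = 0111
  pos 6: 1110 XOR 1011 = 0101
Remainder (last 3 bits) = 101. This is the CRC / FCS.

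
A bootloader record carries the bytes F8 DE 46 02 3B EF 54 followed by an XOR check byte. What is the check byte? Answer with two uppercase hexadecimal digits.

E2

XOR the bytes together:
  start with 0xF8
  0xF8 ⊕ 0xDE = 0x26
  0x26 ⊕ 0x46 = 0x60
  0x60 ⊕ 0x02 = 0x62
  0x62 ⊕ 0x3B = 0x59
  0x59 ⊕ 0xEF = 0xB6
  0xB6 ⊕ 0x54 = 0xE2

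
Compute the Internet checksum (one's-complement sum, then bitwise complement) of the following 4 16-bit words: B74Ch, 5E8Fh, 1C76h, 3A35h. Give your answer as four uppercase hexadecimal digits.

9378

One's-complement addition (fold any carry out of bit 15 back into bit 0):
  0xB74C + 0x5E8F = 0x115DB → wrap carry → 0x15DC
  0x15DC + 0x1C76 = 0x03252
  0x3252 + 0x3A35 = 0x06C87
One's-complement sum = 0x6C87.
Checksum = ~0x6C87 & 0xFFFF = 0x9378.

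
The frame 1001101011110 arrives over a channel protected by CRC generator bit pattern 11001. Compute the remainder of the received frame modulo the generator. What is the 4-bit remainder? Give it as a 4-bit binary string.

0000

Modulo-2 division of 1001101011110 by 11001:
  pos 0: 10011 XOR 11001 = 01010
  pos 1: 10100 XOR 11001 = 01101
  pos 2: 11011 XOR 11001 = 00010
  pos 5: 10011 XOR 11001 = 01010
  pos 6: 10101 XOR 11001 = 01100
  pos 7: 11001 XOR 11001 = 00000
Remainder = 0000 (zero — the frame passes the CRC check).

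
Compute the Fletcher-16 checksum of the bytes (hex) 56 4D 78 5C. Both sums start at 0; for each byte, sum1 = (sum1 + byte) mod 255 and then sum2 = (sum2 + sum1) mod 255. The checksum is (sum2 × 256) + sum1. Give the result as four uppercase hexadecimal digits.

8E78

Running sums (mod 255):
  after byte 0 (56): sum1=86, sum2=86
  after byte 1 (4D): sum1=163, sum2=249
  after byte 2 (78): sum1=28, sum2=22
  after byte 3 (5C): sum1=120, sum2=142
Checksum = sum2·256 + sum1 = 142·256 + 120 = 36472 = 0x8E78.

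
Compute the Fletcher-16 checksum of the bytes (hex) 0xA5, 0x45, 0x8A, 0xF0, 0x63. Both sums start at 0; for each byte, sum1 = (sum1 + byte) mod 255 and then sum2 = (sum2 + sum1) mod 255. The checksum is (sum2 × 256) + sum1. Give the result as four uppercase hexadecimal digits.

36C9

Running sums (mod 255):
  after byte 0 (0xA5): sum1=165, sum2=165
  after byte 1 (0x45): sum1=234, sum2=144
  after byte 2 (0x8A): sum1=117, sum2=6
  after byte 3 (0xF0): sum1=102, sum2=108
  after byte 4 (0x63): sum1=201, sum2=54
Checksum = sum2·256 + sum1 = 54·256 + 201 = 14025 = 0x36C9.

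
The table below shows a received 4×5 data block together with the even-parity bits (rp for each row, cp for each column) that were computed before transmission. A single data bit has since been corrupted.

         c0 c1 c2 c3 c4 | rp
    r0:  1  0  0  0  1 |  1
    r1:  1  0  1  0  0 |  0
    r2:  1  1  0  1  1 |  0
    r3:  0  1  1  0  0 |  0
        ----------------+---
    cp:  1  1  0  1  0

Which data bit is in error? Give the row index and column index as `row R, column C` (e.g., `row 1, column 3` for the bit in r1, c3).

Recompute each row's even parity and compare to rp:
  r0: data parity 0, sent rp 1 → mismatch
  r1: data parity 0, sent rp 0 → ok
  r2: data parity 0, sent rp 0 → ok
  r3: data parity 0, sent rp 0 → ok
Recompute each column's even parity and compare to cp:
  c0: data parity 1, sent cp 1 → ok
  c1: data parity 0, sent cp 1 → mismatch
  c2: data parity 0, sent cp 0 → ok
  c3: data parity 1, sent cp 1 → ok
  c4: data parity 0, sent cp 0 → ok
Exactly one row (r0) and one column (c1) fail → the flipped bit is at their intersection.

row 0, column 1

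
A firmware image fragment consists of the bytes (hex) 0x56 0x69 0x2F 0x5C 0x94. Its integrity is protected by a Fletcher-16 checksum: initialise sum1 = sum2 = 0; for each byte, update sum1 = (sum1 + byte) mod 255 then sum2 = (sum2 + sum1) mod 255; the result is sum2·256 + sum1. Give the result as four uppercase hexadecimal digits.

Running sums (mod 255):
  after byte 0 (0x56): sum1=86, sum2=86
  after byte 1 (0x69): sum1=191, sum2=22
  after byte 2 (0x2F): sum1=238, sum2=5
  after byte 3 (0x5C): sum1=75, sum2=80
  after byte 4 (0x94): sum1=223, sum2=48
Checksum = sum2·256 + sum1 = 48·256 + 223 = 12511 = 0x30DF.

30DF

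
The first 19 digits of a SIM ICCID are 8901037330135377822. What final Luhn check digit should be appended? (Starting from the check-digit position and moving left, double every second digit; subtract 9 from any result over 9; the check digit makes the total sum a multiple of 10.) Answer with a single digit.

Partial digits right→left: 2 2 8 7 7 3 5 3 1 0 3 3 7 3 0 1 0 9 8
Double every second digit counting from the check-digit position (so the 1st, 3rd, 5th, ... of the partial from the right).
  doubled (with −9 where >9): 4 7 5 1 2 6 5 0 0 7 → sum 37
  kept as-is: 2 7 3 3 0 3 3 1 9 → sum 31
Total = 37 + 31 = 68.
Check digit = (10 − (68 mod 10)) mod 10 = 2.

2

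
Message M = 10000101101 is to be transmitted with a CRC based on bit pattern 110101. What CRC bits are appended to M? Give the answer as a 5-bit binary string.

01110

Append 5 zeros: 1000010110100000. Divide by 110101 (XOR where the leading bit is 1):
  pos 0: 100001 XOR 110101 = 010100
  pos 1: 101000 XOR 110101 = 011101
  pos 2: 111011 XOR 110101 = 001110
  pos 4: 111010 XOR 110101 = 001111
  pos 6: 111110 XOR 110101 = 001011
  pos 8: 101100 XOR 110101 = 011001
  pos 9: 110010 XOR 110101 = 000111
Remainder (last 5 bits) = 01110. This is the CRC / FCS.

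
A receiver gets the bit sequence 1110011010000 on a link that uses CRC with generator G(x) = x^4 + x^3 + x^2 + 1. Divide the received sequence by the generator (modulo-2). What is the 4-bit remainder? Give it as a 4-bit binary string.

0000

Modulo-2 division of 1110011010000 by 11101:
  pos 0: 11100 XOR 11101 = 00001
  pos 4: 11101 XOR 11101 = 00000
Remainder = 0000 (zero — the frame passes the CRC check).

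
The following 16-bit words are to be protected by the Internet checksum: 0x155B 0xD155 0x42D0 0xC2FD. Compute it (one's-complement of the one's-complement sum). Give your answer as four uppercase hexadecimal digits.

One's-complement addition (fold any carry out of bit 15 back into bit 0):
  0x155B + 0xD155 = 0x0E6B0
  0xE6B0 + 0x42D0 = 0x12980 → wrap carry → 0x2981
  0x2981 + 0xC2FD = 0x0EC7E
One's-complement sum = 0xEC7E.
Checksum = ~0xEC7E & 0xFFFF = 0x1381.

1381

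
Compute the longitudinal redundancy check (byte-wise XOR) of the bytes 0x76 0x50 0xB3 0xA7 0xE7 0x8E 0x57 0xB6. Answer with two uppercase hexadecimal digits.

XOR the bytes together:
  start with 0x76
  0x76 ⊕ 0x50 = 0x26
  0x26 ⊕ 0xB3 = 0x95
  0x95 ⊕ 0xA7 = 0x32
  0x32 ⊕ 0xE7 = 0xD5
  0xD5 ⊕ 0x8E = 0x5B
  0x5B ⊕ 0x57 = 0x0C
  0x0C ⊕ 0xB6 = 0xBA

BA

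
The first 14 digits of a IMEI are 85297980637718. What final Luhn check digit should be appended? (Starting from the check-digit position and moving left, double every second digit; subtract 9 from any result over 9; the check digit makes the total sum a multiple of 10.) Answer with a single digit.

4

Partial digits right→left: 8 1 7 7 3 6 0 8 9 7 9 2 5 8
Double every second digit counting from the check-digit position (so the 1st, 3rd, 5th, ... of the partial from the right).
  doubled (with −9 where >9): 7 5 6 0 9 9 1 → sum 37
  kept as-is: 1 7 6 8 7 2 8 → sum 39
Total = 37 + 39 = 76.
Check digit = (10 − (76 mod 10)) mod 10 = 4.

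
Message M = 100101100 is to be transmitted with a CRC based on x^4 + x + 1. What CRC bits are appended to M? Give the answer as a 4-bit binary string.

0010

Append 4 zeros: 1001011000000. Divide by 10011 (XOR where the leading bit is 1):
  pos 0: 10010 XOR 10011 = 00001
  pos 4: 11100 XOR 10011 = 01111
  pos 5: 11110 XOR 10011 = 01101
  pos 6: 11010 XOR 10011 = 01001
  pos 7: 10010 XOR 10011 = 00001
Remainder (last 4 bits) = 0010. This is the CRC / FCS.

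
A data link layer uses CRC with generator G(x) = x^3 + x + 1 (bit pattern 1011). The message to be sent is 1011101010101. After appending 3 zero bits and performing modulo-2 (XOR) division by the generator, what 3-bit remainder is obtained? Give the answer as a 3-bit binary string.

111

Append 3 zeros: 1011101010101000. Divide by 1011 (XOR where the leading bit is 1):
  pos 0: 1011 XOR 1011 = 0000
  pos 4: 1010 XOR 1011 = 0001
  pos 7: 1101 XOR 1011 = 0110
  pos 8: 1100 XOR 1011 = 0111
  pos 9: 1111 XOR 1011 = 0100
  pos 10: 1000 XOR 1011 = 0011
  pos 12: 1100 XOR 1011 = 0111
Remainder (last 3 bits) = 111. This is the CRC / FCS.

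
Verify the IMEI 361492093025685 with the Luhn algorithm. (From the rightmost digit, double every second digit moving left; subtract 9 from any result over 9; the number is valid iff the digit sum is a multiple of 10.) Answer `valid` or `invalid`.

invalid

From the right, keep odd positions and double even positions (subtract 9 from any doubled value over 9):
  doubled (positions 2,4,...): 7 1 0 9 4 8 3 → sum 32
  kept (positions 1,3,...): 5 6 2 3 0 9 1 3 → sum 29
Total = 61.
61 mod 10 = 1, so the number is invalid.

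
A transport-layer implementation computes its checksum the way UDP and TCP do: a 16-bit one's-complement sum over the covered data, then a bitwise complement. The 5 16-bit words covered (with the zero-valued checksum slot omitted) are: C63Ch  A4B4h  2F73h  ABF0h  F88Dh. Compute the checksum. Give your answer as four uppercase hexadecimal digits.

C11C

One's-complement addition (fold any carry out of bit 15 back into bit 0):
  0xC63C + 0xA4B4 = 0x16AF0 → wrap carry → 0x6AF1
  0x6AF1 + 0x2F73 = 0x09A64
  0x9A64 + 0xABF0 = 0x14654 → wrap carry → 0x4655
  0x4655 + 0xF88D = 0x13EE2 → wrap carry → 0x3EE3
One's-complement sum = 0x3EE3.
Checksum = ~0x3EE3 & 0xFFFF = 0xC11C.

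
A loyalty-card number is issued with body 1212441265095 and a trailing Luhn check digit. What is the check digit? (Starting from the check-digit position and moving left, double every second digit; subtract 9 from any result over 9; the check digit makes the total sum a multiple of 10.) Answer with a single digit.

Partial digits right→left: 5 9 0 5 6 2 1 4 4 2 1 2 1
Double every second digit counting from the check-digit position (so the 1st, 3rd, 5th, ... of the partial from the right).
  doubled (with −9 where >9): 1 0 3 2 8 2 2 → sum 18
  kept as-is: 9 5 2 4 2 2 → sum 24
Total = 18 + 24 = 42.
Check digit = (10 − (42 mod 10)) mod 10 = 8.

8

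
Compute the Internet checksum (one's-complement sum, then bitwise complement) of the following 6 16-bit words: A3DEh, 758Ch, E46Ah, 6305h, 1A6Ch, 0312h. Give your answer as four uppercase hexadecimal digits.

One's-complement addition (fold any carry out of bit 15 back into bit 0):
  0xA3DE + 0x758C = 0x1196A → wrap carry → 0x196B
  0x196B + 0xE46A = 0x0FDD5
  0xFDD5 + 0x6305 = 0x160DA → wrap carry → 0x60DB
  0x60DB + 0x1A6C = 0x07B47
  0x7B47 + 0x0312 = 0x07E59
One's-complement sum = 0x7E59.
Checksum = ~0x7E59 & 0xFFFF = 0x81A6.

81A6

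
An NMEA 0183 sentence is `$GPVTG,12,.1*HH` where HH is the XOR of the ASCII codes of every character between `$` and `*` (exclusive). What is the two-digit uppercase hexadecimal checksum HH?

4E

XOR the ASCII codes of the payload characters:
  'G' = 0x47 → acc = 0x47
  'P' = 0x50 → acc = 0x17
  'V' = 0x56 → acc = 0x41
  'T' = 0x54 → acc = 0x15
  'G' = 0x47 → acc = 0x52
  ',' = 0x2C → acc = 0x7E
  '1' = 0x31 → acc = 0x4F
  '2' = 0x32 → acc = 0x7D
  ',' = 0x2C → acc = 0x51
  '.' = 0x2E → acc = 0x7F
  '1' = 0x31 → acc = 0x4E
Checksum = 0x4E.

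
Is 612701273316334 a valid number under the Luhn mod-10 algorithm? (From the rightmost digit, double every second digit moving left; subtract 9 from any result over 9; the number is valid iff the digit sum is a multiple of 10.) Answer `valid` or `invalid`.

valid

From the right, keep odd positions and double even positions (subtract 9 from any doubled value over 9):
  doubled (positions 2,4,...): 6 3 6 5 2 5 2 → sum 29
  kept (positions 1,3,...): 4 3 1 3 2 0 2 6 → sum 21
Total = 50.
50 mod 10 = 0, so the number is valid.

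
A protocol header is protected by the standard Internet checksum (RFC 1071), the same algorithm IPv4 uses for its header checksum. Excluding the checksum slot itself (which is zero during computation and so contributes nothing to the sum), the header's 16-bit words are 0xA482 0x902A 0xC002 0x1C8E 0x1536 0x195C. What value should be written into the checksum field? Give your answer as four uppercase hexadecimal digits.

One's-complement addition (fold any carry out of bit 15 back into bit 0):
  0xA482 + 0x902A = 0x134AC → wrap carry → 0x34AD
  0x34AD + 0xC002 = 0x0F4AF
  0xF4AF + 0x1C8E = 0x1113D → wrap carry → 0x113E
  0x113E + 0x1536 = 0x02674
  0x2674 + 0x195C = 0x03FD0
One's-complement sum = 0x3FD0.
Checksum = ~0x3FD0 & 0xFFFF = 0xC02F.

C02F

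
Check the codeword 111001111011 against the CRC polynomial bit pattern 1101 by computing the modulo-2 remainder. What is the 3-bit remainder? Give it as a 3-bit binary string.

010

Modulo-2 division of 111001111011 by 1101:
  pos 0: 1110 XOR 1101 = 0011
  pos 2: 1101 XOR 1101 = 0000
  pos 6: 1110 XOR 1101 = 0011
  pos 8: 1111 XOR 1101 = 0010
Remainder = 010 (nonzero — an error is detected).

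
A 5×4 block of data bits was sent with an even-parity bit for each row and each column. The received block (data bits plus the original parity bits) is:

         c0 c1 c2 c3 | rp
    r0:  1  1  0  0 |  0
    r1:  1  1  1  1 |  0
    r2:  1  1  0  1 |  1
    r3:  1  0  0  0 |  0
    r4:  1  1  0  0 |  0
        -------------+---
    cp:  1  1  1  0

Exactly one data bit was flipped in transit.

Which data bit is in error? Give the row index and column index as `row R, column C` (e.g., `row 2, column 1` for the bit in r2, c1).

Recompute each row's even parity and compare to rp:
  r0: data parity 0, sent rp 0 → ok
  r1: data parity 0, sent rp 0 → ok
  r2: data parity 1, sent rp 1 → ok
  r3: data parity 1, sent rp 0 → mismatch
  r4: data parity 0, sent rp 0 → ok
Recompute each column's even parity and compare to cp:
  c0: data parity 1, sent cp 1 → ok
  c1: data parity 0, sent cp 1 → mismatch
  c2: data parity 1, sent cp 1 → ok
  c3: data parity 0, sent cp 0 → ok
Exactly one row (r3) and one column (c1) fail → the flipped bit is at their intersection.

row 3, column 1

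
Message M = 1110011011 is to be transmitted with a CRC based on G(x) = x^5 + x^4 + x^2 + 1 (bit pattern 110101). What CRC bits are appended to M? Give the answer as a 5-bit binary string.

01110

Append 5 zeros: 111001101100000. Divide by 110101 (XOR where the leading bit is 1):
  pos 0: 111001 XOR 110101 = 001100
  pos 2: 110010 XOR 110101 = 000111
  pos 5: 111110 XOR 110101 = 001011
  pos 7: 101100 XOR 110101 = 011001
  pos 8: 110010 XOR 110101 = 000111
Remainder (last 5 bits) = 01110. This is the CRC / FCS.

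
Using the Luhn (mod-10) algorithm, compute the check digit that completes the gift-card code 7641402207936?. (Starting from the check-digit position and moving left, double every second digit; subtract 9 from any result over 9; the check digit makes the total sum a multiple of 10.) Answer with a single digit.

Partial digits right→left: 6 3 9 7 0 2 2 0 4 1 4 6 7
Double every second digit counting from the check-digit position (so the 1st, 3rd, 5th, ... of the partial from the right).
  doubled (with −9 where >9): 3 9 0 4 8 8 5 → sum 37
  kept as-is: 3 7 2 0 1 6 → sum 19
Total = 37 + 19 = 56.
Check digit = (10 − (56 mod 10)) mod 10 = 4.

4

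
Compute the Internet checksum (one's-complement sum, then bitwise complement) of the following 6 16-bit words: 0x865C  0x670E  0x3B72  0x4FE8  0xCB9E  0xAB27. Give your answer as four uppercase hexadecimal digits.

One's-complement addition (fold any carry out of bit 15 back into bit 0):
  0x865C + 0x670E = 0x0ED6A
  0xED6A + 0x3B72 = 0x128DC → wrap carry → 0x28DD
  0x28DD + 0x4FE8 = 0x078C5
  0x78C5 + 0xCB9E = 0x14463 → wrap carry → 0x4464
  0x4464 + 0xAB27 = 0x0EF8B
One's-complement sum = 0xEF8B.
Checksum = ~0xEF8B & 0xFFFF = 0x1074.

1074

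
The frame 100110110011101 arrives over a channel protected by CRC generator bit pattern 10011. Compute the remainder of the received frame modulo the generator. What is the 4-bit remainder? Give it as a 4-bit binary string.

0000

Modulo-2 division of 100110110011101 by 10011:
  pos 0: 10011 XOR 10011 = 00000
  pos 6: 11001 XOR 10011 = 01010
  pos 7: 10101 XOR 10011 = 00110
  pos 9: 11010 XOR 10011 = 01001
  pos 10: 10011 XOR 10011 = 00000
Remainder = 0000 (zero — the frame passes the CRC check).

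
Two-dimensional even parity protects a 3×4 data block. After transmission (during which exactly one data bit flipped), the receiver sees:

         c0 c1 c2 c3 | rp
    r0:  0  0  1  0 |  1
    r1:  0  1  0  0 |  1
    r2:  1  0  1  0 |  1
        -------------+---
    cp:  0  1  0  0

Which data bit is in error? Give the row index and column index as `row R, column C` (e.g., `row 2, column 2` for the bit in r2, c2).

Recompute each row's even parity and compare to rp:
  r0: data parity 1, sent rp 1 → ok
  r1: data parity 1, sent rp 1 → ok
  r2: data parity 0, sent rp 1 → mismatch
Recompute each column's even parity and compare to cp:
  c0: data parity 1, sent cp 0 → mismatch
  c1: data parity 1, sent cp 1 → ok
  c2: data parity 0, sent cp 0 → ok
  c3: data parity 0, sent cp 0 → ok
Exactly one row (r2) and one column (c0) fail → the flipped bit is at their intersection.

row 2, column 0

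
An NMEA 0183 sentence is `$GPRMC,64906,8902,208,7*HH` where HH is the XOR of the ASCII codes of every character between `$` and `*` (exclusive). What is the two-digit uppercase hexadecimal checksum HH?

78

XOR the ASCII codes of the payload characters:
  'G' = 0x47 → acc = 0x47
  'P' = 0x50 → acc = 0x17
  'R' = 0x52 → acc = 0x45
  'M' = 0x4D → acc = 0x08
  'C' = 0x43 → acc = 0x4B
  ',' = 0x2C → acc = 0x67
  '6' = 0x36 → acc = 0x51
  '4' = 0x34 → acc = 0x65
  '9' = 0x39 → acc = 0x5C
  '0' = 0x30 → acc = 0x6C
  '6' = 0x36 → acc = 0x5A
  ',' = 0x2C → acc = 0x76
  '8' = 0x38 → acc = 0x4E
  '9' = 0x39 → acc = 0x77
  '0' = 0x30 → acc = 0x47
  '2' = 0x32 → acc = 0x75
  ',' = 0x2C → acc = 0x59
  '2' = 0x32 → acc = 0x6B
  '0' = 0x30 → acc = 0x5B
  '8' = 0x38 → acc = 0x63
  ',' = 0x2C → acc = 0x4F
  '7' = 0x37 → acc = 0x78
Checksum = 0x78.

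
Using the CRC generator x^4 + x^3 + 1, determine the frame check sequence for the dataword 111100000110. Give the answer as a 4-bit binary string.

1100

Append 4 zeros: 1111000001100000. Divide by 11001 (XOR where the leading bit is 1):
  pos 0: 11110 XOR 11001 = 00111
  pos 2: 11100 XOR 11001 = 00101
  pos 4: 10100 XOR 11001 = 01101
  pos 5: 11011 XOR 11001 = 00010
  pos 8: 10100 XOR 11001 = 01101
  pos 9: 11010 XOR 11001 = 00011
Remainder (last 4 bits) = 1100. This is the CRC / FCS.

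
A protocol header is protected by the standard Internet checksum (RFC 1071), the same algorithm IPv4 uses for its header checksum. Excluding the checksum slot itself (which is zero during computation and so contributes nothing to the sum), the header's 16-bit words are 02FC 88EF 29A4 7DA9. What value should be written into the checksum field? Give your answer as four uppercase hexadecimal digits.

One's-complement addition (fold any carry out of bit 15 back into bit 0):
  0x02FC + 0x88EF = 0x08BEB
  0x8BEB + 0x29A4 = 0x0B58F
  0xB58F + 0x7DA9 = 0x13338 → wrap carry → 0x3339
One's-complement sum = 0x3339.
Checksum = ~0x3339 & 0xFFFF = 0xCCC6.

CCC6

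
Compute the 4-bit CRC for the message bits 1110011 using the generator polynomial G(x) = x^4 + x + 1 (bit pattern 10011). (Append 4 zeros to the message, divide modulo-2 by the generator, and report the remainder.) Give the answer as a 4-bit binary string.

1101

Append 4 zeros: 11100110000. Divide by 10011 (XOR where the leading bit is 1):
  pos 0: 11100 XOR 10011 = 01111
  pos 1: 11111 XOR 10011 = 01100
  pos 2: 11001 XOR 10011 = 01010
  pos 3: 10100 XOR 10011 = 00111
  pos 5: 11100 XOR 10011 = 01111
  pos 6: 11110 XOR 10011 = 01101
Remainder (last 4 bits) = 1101. This is the CRC / FCS.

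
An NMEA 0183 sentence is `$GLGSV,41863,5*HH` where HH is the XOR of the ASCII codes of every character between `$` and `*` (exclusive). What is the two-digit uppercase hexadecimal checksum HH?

XOR the ASCII codes of the payload characters:
  'G' = 0x47 → acc = 0x47
  'L' = 0x4C → acc = 0x0B
  'G' = 0x47 → acc = 0x4C
  'S' = 0x53 → acc = 0x1F
  'V' = 0x56 → acc = 0x49
  ',' = 0x2C → acc = 0x65
  '4' = 0x34 → acc = 0x51
  '1' = 0x31 → acc = 0x60
  '8' = 0x38 → acc = 0x58
  '6' = 0x36 → acc = 0x6E
  '3' = 0x33 → acc = 0x5D
  ',' = 0x2C → acc = 0x71
  '5' = 0x35 → acc = 0x44
Checksum = 0x44.

44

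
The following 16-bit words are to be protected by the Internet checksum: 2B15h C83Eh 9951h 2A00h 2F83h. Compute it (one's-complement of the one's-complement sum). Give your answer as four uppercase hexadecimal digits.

One's-complement addition (fold any carry out of bit 15 back into bit 0):
  0x2B15 + 0xC83E = 0x0F353
  0xF353 + 0x9951 = 0x18CA4 → wrap carry → 0x8CA5
  0x8CA5 + 0x2A00 = 0x0B6A5
  0xB6A5 + 0x2F83 = 0x0E628
One's-complement sum = 0xE628.
Checksum = ~0xE628 & 0xFFFF = 0x19D7.

19D7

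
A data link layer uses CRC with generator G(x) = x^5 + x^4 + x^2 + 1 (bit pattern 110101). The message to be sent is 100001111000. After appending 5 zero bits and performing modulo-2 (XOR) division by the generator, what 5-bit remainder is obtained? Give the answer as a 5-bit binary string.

Append 5 zeros: 10000111100000000. Divide by 110101 (XOR where the leading bit is 1):
  pos 0: 100001 XOR 110101 = 010100
  pos 1: 101001 XOR 110101 = 011100
  pos 2: 111001 XOR 110101 = 001100
  pos 4: 110010 XOR 110101 = 000111
  pos 7: 111000 XOR 110101 = 001101
  pos 9: 110100 XOR 110101 = 000001
Remainder (last 5 bits) = 00100. This is the CRC / FCS.

00100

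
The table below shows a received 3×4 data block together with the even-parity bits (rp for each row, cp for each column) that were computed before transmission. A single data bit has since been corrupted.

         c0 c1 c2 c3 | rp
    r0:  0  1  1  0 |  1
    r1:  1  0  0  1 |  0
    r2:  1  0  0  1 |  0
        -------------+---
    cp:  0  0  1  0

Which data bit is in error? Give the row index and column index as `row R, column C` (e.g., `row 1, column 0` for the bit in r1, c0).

row 0, column 1

Recompute each row's even parity and compare to rp:
  r0: data parity 0, sent rp 1 → mismatch
  r1: data parity 0, sent rp 0 → ok
  r2: data parity 0, sent rp 0 → ok
Recompute each column's even parity and compare to cp:
  c0: data parity 0, sent cp 0 → ok
  c1: data parity 1, sent cp 0 → mismatch
  c2: data parity 1, sent cp 1 → ok
  c3: data parity 0, sent cp 0 → ok
Exactly one row (r0) and one column (c1) fail → the flipped bit is at their intersection.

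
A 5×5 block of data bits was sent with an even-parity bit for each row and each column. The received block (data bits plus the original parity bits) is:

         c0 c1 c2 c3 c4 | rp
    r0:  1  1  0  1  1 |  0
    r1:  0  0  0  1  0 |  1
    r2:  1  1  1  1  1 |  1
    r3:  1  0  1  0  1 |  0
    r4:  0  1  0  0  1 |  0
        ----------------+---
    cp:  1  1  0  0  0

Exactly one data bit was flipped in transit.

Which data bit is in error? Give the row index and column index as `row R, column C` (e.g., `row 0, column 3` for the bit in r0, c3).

Recompute each row's even parity and compare to rp:
  r0: data parity 0, sent rp 0 → ok
  r1: data parity 1, sent rp 1 → ok
  r2: data parity 1, sent rp 1 → ok
  r3: data parity 1, sent rp 0 → mismatch
  r4: data parity 0, sent rp 0 → ok
Recompute each column's even parity and compare to cp:
  c0: data parity 1, sent cp 1 → ok
  c1: data parity 1, sent cp 1 → ok
  c2: data parity 0, sent cp 0 → ok
  c3: data parity 1, sent cp 0 → mismatch
  c4: data parity 0, sent cp 0 → ok
Exactly one row (r3) and one column (c3) fail → the flipped bit is at their intersection.

row 3, column 3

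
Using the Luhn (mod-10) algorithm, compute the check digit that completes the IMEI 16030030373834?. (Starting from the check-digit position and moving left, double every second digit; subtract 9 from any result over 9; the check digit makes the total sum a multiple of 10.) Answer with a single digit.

8

Partial digits right→left: 4 3 8 3 7 3 0 3 0 0 3 0 6 1
Double every second digit counting from the check-digit position (so the 1st, 3rd, 5th, ... of the partial from the right).
  doubled (with −9 where >9): 8 7 5 0 0 6 3 → sum 29
  kept as-is: 3 3 3 3 0 0 1 → sum 13
Total = 29 + 13 = 42.
Check digit = (10 − (42 mod 10)) mod 10 = 8.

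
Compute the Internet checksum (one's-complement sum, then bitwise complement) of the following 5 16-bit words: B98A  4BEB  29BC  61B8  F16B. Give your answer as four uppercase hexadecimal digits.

One's-complement addition (fold any carry out of bit 15 back into bit 0):
  0xB98A + 0x4BEB = 0x10575 → wrap carry → 0x0576
  0x0576 + 0x29BC = 0x02F32
  0x2F32 + 0x61B8 = 0x090EA
  0x90EA + 0xF16B = 0x18255 → wrap carry → 0x8256
One's-complement sum = 0x8256.
Checksum = ~0x8256 & 0xFFFF = 0x7DA9.

7DA9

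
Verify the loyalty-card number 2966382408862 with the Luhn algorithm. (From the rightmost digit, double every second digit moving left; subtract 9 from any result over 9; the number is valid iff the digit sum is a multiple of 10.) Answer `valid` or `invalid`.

valid

From the right, keep odd positions and double even positions (subtract 9 from any doubled value over 9):
  doubled (positions 2,4,...): 3 7 8 7 3 9 → sum 37
  kept (positions 1,3,...): 2 8 0 2 3 6 2 → sum 23
Total = 60.
60 mod 10 = 0, so the number is valid.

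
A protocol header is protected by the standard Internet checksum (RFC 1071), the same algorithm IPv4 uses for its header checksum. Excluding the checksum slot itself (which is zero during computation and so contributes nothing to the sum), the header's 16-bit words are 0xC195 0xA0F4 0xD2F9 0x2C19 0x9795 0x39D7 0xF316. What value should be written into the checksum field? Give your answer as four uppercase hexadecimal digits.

D9DE

One's-complement addition (fold any carry out of bit 15 back into bit 0):
  0xC195 + 0xA0F4 = 0x16289 → wrap carry → 0x628A
  0x628A + 0xD2F9 = 0x13583 → wrap carry → 0x3584
  0x3584 + 0x2C19 = 0x0619D
  0x619D + 0x9795 = 0x0F932
  0xF932 + 0x39D7 = 0x13309 → wrap carry → 0x330A
  0x330A + 0xF316 = 0x12620 → wrap carry → 0x2621
One's-complement sum = 0x2621.
Checksum = ~0x2621 & 0xFFFF = 0xD9DE.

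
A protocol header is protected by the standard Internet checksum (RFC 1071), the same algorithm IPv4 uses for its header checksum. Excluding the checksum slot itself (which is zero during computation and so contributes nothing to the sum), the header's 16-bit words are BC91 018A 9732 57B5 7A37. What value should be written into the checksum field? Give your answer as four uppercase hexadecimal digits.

D8C4

One's-complement addition (fold any carry out of bit 15 back into bit 0):
  0xBC91 + 0x018A = 0x0BE1B
  0xBE1B + 0x9732 = 0x1554D → wrap carry → 0x554E
  0x554E + 0x57B5 = 0x0AD03
  0xAD03 + 0x7A37 = 0x1273A → wrap carry → 0x273B
One's-complement sum = 0x273B.
Checksum = ~0x273B & 0xFFFF = 0xD8C4.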